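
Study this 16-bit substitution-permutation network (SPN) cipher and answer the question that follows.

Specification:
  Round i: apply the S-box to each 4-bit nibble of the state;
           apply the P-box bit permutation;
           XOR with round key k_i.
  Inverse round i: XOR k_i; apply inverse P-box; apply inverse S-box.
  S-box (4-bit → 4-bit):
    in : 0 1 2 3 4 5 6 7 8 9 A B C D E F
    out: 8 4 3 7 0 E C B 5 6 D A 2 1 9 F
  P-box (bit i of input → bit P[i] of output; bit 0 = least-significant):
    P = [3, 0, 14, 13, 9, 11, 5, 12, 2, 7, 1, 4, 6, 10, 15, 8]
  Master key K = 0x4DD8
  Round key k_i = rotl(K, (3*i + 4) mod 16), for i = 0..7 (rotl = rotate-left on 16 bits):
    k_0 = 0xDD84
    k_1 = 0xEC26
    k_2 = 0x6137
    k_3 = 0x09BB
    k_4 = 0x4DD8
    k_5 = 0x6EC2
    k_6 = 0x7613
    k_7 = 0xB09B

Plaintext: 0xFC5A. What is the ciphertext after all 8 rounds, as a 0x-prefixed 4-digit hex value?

0xBA10

s_0 = plaintext = 0xFC5A
s_1 = Round(s_0, k_0) = 0x206C
s_2 = Round(s_1, k_1) = 0xF857
s_3 = Round(s_2, k_2) = 0xDC58
s_4 = Round(s_3, k_3) = 0x5153
s_5 = Round(s_4, k_4) = 0x90F3
s_6 = Round(s_5, k_5) = 0xB0FB
s_7 = Round(s_6, k_6) = 0x4922
s_8 = Round(s_7, k_7) = 0xBA10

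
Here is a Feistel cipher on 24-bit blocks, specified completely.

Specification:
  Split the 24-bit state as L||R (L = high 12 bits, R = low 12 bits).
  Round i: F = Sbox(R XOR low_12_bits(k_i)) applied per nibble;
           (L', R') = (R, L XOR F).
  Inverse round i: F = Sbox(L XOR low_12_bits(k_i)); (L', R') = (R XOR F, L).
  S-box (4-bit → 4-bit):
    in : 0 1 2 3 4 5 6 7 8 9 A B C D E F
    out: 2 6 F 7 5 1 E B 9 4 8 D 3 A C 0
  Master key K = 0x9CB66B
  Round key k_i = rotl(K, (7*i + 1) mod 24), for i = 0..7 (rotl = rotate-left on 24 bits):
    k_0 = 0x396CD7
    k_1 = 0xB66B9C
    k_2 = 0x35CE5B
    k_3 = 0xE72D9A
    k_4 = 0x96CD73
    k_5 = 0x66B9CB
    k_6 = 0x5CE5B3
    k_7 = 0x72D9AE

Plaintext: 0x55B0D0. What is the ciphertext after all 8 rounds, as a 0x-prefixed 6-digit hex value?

0x7D510D

s_0 = plaintext = 0x55B0D0
s_1 = Round(s_0, k_0) = 0x0D0670
s_2 = Round(s_1, k_1) = 0x670A13
s_3 = Round(s_2, k_2) = 0xA13329
s_4 = Round(s_3, k_3) = 0x3296C4
s_5 = Round(s_4, k_4) = 0x6C4EF2
s_6 = Round(s_5, k_5) = 0xEF2DB0
s_7 = Round(s_6, k_6) = 0xDB07D5
s_8 = Round(s_7, k_7) = 0x7D510D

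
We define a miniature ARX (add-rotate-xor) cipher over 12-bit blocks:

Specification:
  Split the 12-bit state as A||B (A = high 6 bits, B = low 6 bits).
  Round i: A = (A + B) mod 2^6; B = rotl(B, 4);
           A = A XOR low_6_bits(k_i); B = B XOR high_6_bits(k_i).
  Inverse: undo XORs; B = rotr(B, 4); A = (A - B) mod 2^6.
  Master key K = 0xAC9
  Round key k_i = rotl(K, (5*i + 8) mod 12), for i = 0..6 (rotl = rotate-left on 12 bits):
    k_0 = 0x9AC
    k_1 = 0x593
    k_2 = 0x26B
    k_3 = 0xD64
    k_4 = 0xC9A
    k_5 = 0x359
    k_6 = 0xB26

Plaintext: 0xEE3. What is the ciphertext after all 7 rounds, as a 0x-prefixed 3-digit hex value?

s_0 = plaintext = 0xEE3
s_1 = Round(s_0, k_0) = 0xC9E
s_2 = Round(s_1, k_1) = 0x0F1
s_3 = Round(s_2, k_2) = 0x7D5
s_4 = Round(s_3, k_3) = 0x420
s_5 = Round(s_4, k_4) = 0xABA
s_6 = Round(s_5, k_5) = 0xF63
s_7 = Round(s_6, k_6) = 0x194

0x194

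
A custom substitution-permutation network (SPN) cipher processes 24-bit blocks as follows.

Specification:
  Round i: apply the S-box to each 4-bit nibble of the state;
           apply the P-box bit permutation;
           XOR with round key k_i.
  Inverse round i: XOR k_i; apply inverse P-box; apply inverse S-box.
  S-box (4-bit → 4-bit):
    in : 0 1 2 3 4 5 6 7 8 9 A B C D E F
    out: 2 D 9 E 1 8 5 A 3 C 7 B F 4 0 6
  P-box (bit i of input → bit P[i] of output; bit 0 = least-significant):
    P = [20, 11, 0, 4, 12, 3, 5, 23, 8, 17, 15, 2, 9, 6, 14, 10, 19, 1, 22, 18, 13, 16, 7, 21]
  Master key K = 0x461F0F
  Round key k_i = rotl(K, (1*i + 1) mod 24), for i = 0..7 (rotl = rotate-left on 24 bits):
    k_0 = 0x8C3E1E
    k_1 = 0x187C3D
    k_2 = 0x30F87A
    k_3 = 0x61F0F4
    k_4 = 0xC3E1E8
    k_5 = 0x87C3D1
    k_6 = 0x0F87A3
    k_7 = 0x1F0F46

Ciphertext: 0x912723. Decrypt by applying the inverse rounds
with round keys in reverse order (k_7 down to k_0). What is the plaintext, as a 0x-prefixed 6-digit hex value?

s_0 = ciphertext = 0x912723
s_1 = InvRound(s_0, k_7) = 0x42079F
s_2 = InvRound(s_1, k_6) = 0x01E9F5
s_3 = InvRound(s_2, k_5) = 0x454790
s_4 = InvRound(s_3, k_4) = 0x45BF35
s_5 = InvRound(s_4, k_3) = 0x95C4EF
s_6 = InvRound(s_5, k_2) = 0xC55523
s_7 = InvRound(s_6, k_1) = 0x8CE27B
s_8 = InvRound(s_7, k_0) = 0xEE396F

0xEE396F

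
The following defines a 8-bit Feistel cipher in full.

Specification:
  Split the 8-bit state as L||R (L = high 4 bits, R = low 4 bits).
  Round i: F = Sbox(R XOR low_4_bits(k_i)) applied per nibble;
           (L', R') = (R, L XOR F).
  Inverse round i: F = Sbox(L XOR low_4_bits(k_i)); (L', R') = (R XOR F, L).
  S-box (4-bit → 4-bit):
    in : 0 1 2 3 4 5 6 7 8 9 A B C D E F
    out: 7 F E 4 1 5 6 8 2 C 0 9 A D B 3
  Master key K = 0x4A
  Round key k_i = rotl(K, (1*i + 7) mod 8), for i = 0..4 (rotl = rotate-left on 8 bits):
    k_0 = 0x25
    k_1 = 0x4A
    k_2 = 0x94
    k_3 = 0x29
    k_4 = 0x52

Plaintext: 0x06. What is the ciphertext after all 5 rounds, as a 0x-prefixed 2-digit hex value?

s_0 = plaintext = 0x06
s_1 = Round(s_0, k_0) = 0x64
s_2 = Round(s_1, k_1) = 0x4D
s_3 = Round(s_2, k_2) = 0xD8
s_4 = Round(s_3, k_3) = 0x82
s_5 = Round(s_4, k_4) = 0x2F

0x2F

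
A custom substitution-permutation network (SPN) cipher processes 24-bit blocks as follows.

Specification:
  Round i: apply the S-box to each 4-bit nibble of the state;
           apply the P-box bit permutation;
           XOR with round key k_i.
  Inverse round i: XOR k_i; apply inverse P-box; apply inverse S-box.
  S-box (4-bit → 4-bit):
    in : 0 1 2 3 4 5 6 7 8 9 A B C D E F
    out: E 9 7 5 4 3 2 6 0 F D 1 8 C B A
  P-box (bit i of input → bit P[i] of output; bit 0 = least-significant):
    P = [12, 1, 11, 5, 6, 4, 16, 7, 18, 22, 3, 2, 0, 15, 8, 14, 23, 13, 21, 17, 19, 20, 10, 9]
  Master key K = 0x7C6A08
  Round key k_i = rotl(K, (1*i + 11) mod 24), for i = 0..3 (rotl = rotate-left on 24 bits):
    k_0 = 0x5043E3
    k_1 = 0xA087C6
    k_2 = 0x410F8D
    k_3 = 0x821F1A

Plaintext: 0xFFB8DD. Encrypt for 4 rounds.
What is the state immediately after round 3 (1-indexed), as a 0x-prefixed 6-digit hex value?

s_0 = plaintext = 0xFFB8DD
s_1 = Round(s_0, k_0) = 0x436942
s_2 = Round(s_1, k_1) = 0x451BC8
s_3 = Round(s_2, k_2) = 0xC56B0C
s_4 = Round(s_3, k_3) = 0x07BDAA

0xC56B0C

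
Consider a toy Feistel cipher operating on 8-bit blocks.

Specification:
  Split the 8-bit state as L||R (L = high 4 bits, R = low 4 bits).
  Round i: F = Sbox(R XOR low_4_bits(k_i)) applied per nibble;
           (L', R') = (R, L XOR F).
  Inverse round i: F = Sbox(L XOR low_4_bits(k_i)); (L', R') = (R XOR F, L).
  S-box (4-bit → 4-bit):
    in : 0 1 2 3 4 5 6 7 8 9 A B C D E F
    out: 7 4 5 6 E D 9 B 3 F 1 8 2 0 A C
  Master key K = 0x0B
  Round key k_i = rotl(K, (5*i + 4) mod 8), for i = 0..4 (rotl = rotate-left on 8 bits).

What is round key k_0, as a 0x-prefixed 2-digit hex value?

0xB0

K = 0x0B
k_0 = rotl(K, (5*0+4) mod 8) = rotl(K, 4) = 0xB0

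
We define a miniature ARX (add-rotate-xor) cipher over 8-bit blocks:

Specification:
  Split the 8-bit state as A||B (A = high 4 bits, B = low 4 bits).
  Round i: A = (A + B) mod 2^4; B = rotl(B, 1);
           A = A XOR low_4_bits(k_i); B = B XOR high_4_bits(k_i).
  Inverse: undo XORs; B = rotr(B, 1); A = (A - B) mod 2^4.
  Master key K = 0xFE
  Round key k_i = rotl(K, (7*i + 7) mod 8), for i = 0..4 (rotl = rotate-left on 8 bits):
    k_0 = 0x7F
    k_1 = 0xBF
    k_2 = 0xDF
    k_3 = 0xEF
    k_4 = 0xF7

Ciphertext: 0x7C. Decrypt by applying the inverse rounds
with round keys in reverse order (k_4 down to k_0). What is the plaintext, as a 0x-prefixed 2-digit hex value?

s_0 = ciphertext = 0x7C
s_1 = InvRound(s_0, k_4) = 0x79
s_2 = InvRound(s_1, k_3) = 0xDB
s_3 = InvRound(s_2, k_2) = 0xF3
s_4 = InvRound(s_3, k_1) = 0xC4
s_5 = InvRound(s_4, k_0) = 0xA9

0xA9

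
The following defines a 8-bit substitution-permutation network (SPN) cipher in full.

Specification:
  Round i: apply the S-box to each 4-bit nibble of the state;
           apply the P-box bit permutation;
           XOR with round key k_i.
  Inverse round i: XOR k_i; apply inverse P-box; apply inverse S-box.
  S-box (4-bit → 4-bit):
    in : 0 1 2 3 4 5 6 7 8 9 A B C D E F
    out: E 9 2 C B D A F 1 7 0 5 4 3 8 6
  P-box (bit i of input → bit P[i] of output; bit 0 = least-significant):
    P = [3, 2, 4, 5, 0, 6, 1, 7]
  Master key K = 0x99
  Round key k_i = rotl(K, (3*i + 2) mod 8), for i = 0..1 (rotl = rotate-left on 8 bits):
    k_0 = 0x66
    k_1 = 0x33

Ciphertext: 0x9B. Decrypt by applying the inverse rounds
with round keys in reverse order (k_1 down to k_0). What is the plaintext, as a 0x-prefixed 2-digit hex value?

0x52

s_0 = ciphertext = 0x9B
s_1 = InvRound(s_0, k_1) = 0xE1
s_2 = InvRound(s_1, k_0) = 0x52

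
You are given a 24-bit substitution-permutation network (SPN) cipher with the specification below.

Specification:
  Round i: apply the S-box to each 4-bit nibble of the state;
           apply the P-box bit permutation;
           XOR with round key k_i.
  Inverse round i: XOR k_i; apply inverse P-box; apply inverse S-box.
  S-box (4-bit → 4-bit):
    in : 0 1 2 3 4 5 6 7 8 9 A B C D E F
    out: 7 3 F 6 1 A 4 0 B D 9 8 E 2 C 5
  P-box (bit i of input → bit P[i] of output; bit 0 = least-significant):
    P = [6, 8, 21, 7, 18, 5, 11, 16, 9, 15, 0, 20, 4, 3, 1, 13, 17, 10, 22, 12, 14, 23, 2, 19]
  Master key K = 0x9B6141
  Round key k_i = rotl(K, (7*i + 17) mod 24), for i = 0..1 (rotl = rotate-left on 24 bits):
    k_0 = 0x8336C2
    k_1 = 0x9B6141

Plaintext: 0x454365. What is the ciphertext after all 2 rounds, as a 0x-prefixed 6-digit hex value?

s_0 = plaintext = 0x454365
s_1 = Round(s_0, k_0) = 0x83EB53
s_2 = Round(s_1, k_1) = 0x620463

0x620463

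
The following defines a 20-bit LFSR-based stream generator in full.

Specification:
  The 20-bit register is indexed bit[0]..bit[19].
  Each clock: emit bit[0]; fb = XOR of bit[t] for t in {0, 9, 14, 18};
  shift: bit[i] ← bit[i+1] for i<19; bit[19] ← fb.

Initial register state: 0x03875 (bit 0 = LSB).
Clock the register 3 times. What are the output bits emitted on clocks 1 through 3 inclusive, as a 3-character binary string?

101

reg_0 = 0x03875
clock 1: out=1, reg = 0x81C3A
clock 2: out=0, reg = 0x40E1D
clock 3: out=1, reg = 0xA070E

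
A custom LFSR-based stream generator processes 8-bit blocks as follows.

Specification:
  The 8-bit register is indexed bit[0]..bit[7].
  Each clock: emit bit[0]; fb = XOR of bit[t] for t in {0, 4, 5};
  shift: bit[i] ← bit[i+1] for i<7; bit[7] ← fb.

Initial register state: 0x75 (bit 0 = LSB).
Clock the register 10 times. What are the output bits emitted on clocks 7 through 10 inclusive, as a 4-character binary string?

1010

reg_0 = 0x75
clock 1: out=1, reg = 0xBA
clock 2: out=0, reg = 0x5D
clock 3: out=1, reg = 0x2E
clock 4: out=0, reg = 0x97
clock 5: out=1, reg = 0x4B
clock 6: out=1, reg = 0xA5
clock 7: out=1, reg = 0x52
clock 8: out=0, reg = 0xA9
clock 9: out=1, reg = 0x54
clock 10: out=0, reg = 0xAA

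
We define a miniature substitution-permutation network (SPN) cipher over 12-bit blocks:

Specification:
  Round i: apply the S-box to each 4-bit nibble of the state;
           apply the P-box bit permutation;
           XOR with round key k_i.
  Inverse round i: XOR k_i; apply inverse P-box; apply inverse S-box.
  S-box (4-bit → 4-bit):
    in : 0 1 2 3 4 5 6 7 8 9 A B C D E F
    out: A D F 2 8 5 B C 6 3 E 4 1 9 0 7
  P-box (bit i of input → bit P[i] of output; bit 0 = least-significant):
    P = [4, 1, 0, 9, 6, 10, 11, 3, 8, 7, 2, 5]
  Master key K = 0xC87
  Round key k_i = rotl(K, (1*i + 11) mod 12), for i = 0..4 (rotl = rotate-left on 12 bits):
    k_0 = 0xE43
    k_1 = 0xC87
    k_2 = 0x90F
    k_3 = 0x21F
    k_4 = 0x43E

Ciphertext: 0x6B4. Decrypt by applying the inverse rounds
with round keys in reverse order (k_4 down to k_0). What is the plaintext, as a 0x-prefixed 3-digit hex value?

s_0 = ciphertext = 0x6B4
s_1 = InvRound(s_0, k_4) = 0x340
s_2 = InvRound(s_1, k_3) = 0x5DF
s_3 = InvRound(s_2, k_2) = 0x3FC
s_4 = InvRound(s_3, k_1) = 0xD22
s_5 = InvRound(s_4, k_0) = 0xDC7

0xDC7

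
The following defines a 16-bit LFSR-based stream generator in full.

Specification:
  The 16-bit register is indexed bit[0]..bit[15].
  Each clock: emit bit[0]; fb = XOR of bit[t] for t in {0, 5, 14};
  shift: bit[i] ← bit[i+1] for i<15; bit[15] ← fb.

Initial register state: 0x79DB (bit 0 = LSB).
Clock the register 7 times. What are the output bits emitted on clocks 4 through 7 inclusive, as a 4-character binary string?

reg_0 = 0x79DB
clock 1: out=1, reg = 0x3CED
clock 2: out=1, reg = 0x1E76
clock 3: out=0, reg = 0x8F3B
clock 4: out=1, reg = 0x479D
clock 5: out=1, reg = 0x23CE
clock 6: out=0, reg = 0x11E7
clock 7: out=1, reg = 0x08F3

1101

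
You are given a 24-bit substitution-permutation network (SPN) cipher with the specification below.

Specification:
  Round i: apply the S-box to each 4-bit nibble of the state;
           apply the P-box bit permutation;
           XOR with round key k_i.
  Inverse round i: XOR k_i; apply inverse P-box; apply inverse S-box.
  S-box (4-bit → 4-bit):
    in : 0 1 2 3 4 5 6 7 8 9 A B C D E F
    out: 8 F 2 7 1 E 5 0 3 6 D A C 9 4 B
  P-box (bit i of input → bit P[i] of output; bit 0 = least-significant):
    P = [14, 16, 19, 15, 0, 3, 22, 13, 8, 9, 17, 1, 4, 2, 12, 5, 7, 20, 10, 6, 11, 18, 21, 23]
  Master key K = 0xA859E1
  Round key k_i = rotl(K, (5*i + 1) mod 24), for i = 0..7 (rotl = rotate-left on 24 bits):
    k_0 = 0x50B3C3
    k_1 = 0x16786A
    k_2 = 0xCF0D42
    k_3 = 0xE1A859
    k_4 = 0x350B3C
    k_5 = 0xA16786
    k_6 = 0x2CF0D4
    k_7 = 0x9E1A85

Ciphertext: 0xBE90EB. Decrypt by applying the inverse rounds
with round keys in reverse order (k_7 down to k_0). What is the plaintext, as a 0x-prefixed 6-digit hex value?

s_0 = ciphertext = 0xBE90EB
s_1 = InvRound(s_0, k_7) = 0x60BB20
s_2 = InvRound(s_1, k_6) = 0x8DF8E6
s_3 = InvRound(s_2, k_5) = 0x3CC87C
s_4 = InvRound(s_3, k_4) = 0x707871
s_5 = InvRound(s_4, k_3) = 0x02C72F
s_6 = InvRound(s_5, k_2) = 0xF0B231
s_7 = InvRound(s_6, k_1) = 0x10453D
s_8 = InvRound(s_7, k_0) = 0x7A1B5D

0x7A1B5D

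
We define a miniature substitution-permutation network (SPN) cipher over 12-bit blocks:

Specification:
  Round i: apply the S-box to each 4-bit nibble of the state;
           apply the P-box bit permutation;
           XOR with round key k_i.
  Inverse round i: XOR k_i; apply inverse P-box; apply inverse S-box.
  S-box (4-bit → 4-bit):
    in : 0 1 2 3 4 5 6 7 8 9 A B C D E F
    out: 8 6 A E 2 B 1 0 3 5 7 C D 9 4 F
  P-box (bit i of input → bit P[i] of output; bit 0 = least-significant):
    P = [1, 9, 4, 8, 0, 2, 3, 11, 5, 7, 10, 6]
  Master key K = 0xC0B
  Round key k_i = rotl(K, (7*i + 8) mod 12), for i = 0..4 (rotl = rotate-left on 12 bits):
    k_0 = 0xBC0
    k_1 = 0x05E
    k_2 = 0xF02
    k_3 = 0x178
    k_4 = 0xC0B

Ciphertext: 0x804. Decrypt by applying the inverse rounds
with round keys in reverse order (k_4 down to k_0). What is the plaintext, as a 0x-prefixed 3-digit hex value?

0x272

s_0 = ciphertext = 0x804
s_1 = InvRound(s_0, k_4) = 0xEA6
s_2 = InvRound(s_1, k_3) = 0x33F
s_3 = InvRound(s_2, k_2) = 0x9FE
s_4 = InvRound(s_3, k_1) = 0x800
s_5 = InvRound(s_4, k_0) = 0x272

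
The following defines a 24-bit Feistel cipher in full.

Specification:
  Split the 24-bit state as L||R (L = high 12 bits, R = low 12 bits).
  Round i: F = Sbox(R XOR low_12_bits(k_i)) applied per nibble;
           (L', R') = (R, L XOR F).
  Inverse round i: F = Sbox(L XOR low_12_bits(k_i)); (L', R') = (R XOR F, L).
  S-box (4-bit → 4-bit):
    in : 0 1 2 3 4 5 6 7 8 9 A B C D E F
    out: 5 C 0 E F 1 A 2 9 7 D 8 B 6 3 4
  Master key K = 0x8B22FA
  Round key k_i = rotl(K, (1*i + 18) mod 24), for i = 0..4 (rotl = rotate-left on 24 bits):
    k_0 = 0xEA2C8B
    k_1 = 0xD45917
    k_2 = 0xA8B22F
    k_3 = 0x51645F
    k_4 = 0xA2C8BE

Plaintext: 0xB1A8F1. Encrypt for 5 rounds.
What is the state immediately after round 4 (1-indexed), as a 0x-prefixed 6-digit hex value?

0xF5F6A1

s_0 = plaintext = 0xB1A8F1
s_1 = Round(s_0, k_0) = 0x8F1437
s_2 = Round(s_1, k_1) = 0x437EF4
s_3 = Round(s_2, k_2) = 0xEF4F5F
s_4 = Round(s_3, k_3) = 0xF5F6A1
s_5 = Round(s_4, k_4) = 0x6A1C9B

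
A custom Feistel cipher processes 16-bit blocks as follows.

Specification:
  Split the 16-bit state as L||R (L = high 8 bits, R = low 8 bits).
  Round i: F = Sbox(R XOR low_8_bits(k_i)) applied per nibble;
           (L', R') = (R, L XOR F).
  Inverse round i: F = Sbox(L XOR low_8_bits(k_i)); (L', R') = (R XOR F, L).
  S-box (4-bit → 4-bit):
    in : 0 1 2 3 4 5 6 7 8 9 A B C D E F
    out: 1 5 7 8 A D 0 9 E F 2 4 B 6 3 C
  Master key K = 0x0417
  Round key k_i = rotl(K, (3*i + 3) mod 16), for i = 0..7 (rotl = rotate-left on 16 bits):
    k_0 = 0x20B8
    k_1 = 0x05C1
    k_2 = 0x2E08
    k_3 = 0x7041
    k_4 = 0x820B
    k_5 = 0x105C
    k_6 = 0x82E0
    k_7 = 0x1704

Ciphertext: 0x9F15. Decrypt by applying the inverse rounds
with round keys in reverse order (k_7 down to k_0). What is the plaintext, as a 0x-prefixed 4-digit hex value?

s_0 = ciphertext = 0x9F15
s_1 = InvRound(s_0, k_7) = 0xE19F
s_2 = InvRound(s_1, k_6) = 0x8AE1
s_3 = InvRound(s_2, k_5) = 0x818A
s_4 = InvRound(s_3, k_4) = 0x6881
s_5 = InvRound(s_4, k_3) = 0xFE68
s_6 = InvRound(s_5, k_2) = 0xA8FE
s_7 = InvRound(s_6, k_1) = 0xF1A8
s_8 = InvRound(s_7, k_0) = 0x07F1

0x07F1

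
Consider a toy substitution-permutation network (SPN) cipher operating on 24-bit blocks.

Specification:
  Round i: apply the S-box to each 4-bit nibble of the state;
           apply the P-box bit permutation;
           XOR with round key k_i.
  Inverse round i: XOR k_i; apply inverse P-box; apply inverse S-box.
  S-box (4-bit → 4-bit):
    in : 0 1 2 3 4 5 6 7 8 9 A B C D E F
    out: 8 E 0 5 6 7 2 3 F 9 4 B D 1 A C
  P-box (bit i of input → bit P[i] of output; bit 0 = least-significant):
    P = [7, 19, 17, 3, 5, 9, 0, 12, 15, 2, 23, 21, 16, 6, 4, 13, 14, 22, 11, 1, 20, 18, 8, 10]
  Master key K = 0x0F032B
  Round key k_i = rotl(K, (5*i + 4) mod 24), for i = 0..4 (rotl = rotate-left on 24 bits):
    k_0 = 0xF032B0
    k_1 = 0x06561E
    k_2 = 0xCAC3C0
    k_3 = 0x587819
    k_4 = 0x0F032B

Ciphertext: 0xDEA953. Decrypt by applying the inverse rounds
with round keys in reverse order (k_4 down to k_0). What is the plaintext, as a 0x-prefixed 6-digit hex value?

s_0 = ciphertext = 0xDEA953
s_1 = InvRound(s_0, k_4) = 0xD48370
s_2 = InvRound(s_1, k_3) = 0x43E38E
s_3 = InvRound(s_2, k_2) = 0x20B42E
s_4 = InvRound(s_3, k_1) = 0x6DF97A
s_5 = InvRound(s_4, k_0) = 0x5C736B

0x5C736B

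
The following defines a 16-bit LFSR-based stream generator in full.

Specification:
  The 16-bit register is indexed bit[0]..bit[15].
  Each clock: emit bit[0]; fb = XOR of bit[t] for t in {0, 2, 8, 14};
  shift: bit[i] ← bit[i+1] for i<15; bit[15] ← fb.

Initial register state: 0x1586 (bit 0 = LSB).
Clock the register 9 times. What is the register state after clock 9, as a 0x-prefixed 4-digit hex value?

reg_0 = 0x1586
clock 1: out=0, reg = 0x0AC3
clock 2: out=1, reg = 0x8561
clock 3: out=1, reg = 0x42B0
clock 4: out=0, reg = 0xA158
clock 5: out=0, reg = 0xD0AC
clock 6: out=0, reg = 0x6856
clock 7: out=0, reg = 0x342B
clock 8: out=1, reg = 0x9A15
clock 9: out=1, reg = 0x4D0A

0x4D0A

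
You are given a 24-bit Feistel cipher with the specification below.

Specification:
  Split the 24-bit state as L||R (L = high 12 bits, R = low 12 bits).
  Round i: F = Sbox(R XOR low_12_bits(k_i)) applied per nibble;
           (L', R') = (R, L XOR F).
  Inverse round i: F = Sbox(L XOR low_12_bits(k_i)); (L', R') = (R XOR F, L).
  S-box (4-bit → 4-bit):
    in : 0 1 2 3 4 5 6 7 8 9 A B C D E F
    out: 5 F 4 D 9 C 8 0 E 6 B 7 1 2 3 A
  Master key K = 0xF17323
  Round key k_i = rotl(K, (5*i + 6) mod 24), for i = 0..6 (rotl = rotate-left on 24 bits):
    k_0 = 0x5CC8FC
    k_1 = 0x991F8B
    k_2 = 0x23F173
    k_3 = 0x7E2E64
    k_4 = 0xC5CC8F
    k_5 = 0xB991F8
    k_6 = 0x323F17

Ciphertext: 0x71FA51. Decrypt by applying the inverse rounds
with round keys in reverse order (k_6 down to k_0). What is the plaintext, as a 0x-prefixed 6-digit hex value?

0x4A098B

s_0 = ciphertext = 0x71FA51
s_1 = InvRound(s_0, k_6) = 0x40F71F
s_2 = InvRound(s_1, k_5) = 0xBBF40F
s_3 = InvRound(s_2, k_4) = 0x4DABBF
s_4 = InvRound(s_3, k_3) = 0x0CC4DA
s_5 = InvRound(s_4, k_2) = 0xBA00CC
s_6 = InvRound(s_5, k_1) = 0x98BBA0
s_7 = InvRound(s_6, k_0) = 0x4A098B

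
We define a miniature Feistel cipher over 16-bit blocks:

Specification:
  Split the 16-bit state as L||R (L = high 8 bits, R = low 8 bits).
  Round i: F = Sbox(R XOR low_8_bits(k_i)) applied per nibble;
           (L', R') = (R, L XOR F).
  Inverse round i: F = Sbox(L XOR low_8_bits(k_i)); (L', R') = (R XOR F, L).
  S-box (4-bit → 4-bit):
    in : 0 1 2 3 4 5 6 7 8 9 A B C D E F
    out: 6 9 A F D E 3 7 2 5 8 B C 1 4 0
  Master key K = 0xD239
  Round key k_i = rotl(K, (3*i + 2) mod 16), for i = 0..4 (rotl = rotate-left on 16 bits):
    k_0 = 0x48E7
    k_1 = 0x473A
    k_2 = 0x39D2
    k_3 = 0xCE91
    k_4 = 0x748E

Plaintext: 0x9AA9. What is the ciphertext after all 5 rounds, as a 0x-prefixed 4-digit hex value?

s_0 = plaintext = 0x9AA9
s_1 = Round(s_0, k_0) = 0xA94E
s_2 = Round(s_1, k_1) = 0x4ED4
s_3 = Round(s_2, k_2) = 0xD42D
s_4 = Round(s_3, k_3) = 0x2D68
s_5 = Round(s_4, k_4) = 0x686E

0x686E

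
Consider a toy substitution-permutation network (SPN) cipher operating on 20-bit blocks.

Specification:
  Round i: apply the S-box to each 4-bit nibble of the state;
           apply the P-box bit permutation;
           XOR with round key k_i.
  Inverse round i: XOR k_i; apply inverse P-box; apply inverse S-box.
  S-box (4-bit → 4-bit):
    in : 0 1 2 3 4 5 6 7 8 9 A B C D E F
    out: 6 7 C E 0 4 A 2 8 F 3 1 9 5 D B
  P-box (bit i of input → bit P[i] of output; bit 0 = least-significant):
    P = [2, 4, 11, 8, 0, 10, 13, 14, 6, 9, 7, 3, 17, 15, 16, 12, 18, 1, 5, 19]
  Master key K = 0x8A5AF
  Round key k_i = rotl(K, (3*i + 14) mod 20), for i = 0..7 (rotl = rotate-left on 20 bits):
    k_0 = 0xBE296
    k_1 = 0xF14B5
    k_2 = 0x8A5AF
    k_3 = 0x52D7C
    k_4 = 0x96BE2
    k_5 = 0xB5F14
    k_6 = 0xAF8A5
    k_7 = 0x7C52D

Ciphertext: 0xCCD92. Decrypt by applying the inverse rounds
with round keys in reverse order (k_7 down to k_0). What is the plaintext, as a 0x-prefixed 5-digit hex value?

0xB9BB9

s_0 = ciphertext = 0xCCD92
s_1 = InvRound(s_0, k_7) = 0x3D2B1
s_2 = InvRound(s_1, k_6) = 0x85751
s_3 = InvRound(s_2, k_5) = 0x4DBBD
s_4 = InvRound(s_3, k_4) = 0xF3CDA
s_5 = InvRound(s_4, k_3) = 0x3C54C
s_6 = InvRound(s_5, k_2) = 0x3DDE4
s_7 = InvRound(s_6, k_1) = 0xC7BC3
s_8 = InvRound(s_7, k_0) = 0xB9BB9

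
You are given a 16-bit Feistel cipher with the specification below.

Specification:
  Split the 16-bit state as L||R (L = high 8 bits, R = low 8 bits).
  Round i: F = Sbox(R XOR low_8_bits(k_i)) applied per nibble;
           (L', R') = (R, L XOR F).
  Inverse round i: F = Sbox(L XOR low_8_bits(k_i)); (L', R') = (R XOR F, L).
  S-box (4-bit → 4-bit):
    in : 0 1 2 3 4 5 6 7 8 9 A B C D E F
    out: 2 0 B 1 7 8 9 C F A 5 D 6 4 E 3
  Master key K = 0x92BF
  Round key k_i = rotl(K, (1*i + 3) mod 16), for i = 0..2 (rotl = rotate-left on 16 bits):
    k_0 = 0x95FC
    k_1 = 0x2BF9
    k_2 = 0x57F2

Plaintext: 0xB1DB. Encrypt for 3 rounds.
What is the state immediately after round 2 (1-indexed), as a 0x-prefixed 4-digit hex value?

0x0DEC

s_0 = plaintext = 0xB1DB
s_1 = Round(s_0, k_0) = 0xDB0D
s_2 = Round(s_1, k_1) = 0x0DEC
s_3 = Round(s_2, k_2) = 0xEC03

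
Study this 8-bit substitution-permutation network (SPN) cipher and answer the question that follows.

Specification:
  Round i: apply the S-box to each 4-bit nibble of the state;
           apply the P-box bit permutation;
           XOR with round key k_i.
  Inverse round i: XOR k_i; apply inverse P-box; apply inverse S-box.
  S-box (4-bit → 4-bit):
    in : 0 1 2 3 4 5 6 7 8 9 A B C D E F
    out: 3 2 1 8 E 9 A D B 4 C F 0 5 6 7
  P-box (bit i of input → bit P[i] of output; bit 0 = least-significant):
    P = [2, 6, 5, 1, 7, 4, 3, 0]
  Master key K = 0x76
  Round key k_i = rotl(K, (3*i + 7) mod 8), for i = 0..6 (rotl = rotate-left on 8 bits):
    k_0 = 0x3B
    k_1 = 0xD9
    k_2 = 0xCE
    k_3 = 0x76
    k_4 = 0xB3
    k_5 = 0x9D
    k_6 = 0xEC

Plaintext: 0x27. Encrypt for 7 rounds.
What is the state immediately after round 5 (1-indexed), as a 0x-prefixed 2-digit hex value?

0x28

s_0 = plaintext = 0x27
s_1 = Round(s_0, k_0) = 0x9D
s_2 = Round(s_1, k_1) = 0xF5
s_3 = Round(s_2, k_2) = 0x50
s_4 = Round(s_3, k_3) = 0xB3
s_5 = Round(s_4, k_4) = 0x28
s_6 = Round(s_5, k_5) = 0x5B
s_7 = Round(s_6, k_6) = 0x0B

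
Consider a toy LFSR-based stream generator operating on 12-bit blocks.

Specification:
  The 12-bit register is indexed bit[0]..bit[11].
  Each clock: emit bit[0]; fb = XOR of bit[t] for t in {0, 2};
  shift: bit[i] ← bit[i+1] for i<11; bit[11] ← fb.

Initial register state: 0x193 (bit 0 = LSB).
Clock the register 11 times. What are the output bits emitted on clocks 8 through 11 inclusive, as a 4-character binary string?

reg_0 = 0x193
clock 1: out=1, reg = 0x8C9
clock 2: out=1, reg = 0xC64
clock 3: out=0, reg = 0xE32
clock 4: out=0, reg = 0x719
clock 5: out=1, reg = 0xB8C
clock 6: out=0, reg = 0xDC6
clock 7: out=0, reg = 0xEE3
clock 8: out=1, reg = 0xF71
clock 9: out=1, reg = 0xFB8
clock 10: out=0, reg = 0x7DC
clock 11: out=0, reg = 0xBEE

1100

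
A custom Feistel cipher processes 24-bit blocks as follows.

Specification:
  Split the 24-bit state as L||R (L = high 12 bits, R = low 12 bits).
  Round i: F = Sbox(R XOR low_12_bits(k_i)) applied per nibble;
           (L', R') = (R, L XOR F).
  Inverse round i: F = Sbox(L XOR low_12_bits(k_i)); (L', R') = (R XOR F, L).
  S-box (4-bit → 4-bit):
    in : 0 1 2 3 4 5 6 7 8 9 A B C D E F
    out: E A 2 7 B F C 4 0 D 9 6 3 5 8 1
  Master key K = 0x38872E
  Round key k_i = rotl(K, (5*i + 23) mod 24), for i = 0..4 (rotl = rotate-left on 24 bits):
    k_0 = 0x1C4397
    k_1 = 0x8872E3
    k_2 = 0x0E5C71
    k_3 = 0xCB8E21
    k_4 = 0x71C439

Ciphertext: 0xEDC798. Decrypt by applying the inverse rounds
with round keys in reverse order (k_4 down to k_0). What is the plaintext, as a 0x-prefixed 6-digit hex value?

0xFDC138

s_0 = ciphertext = 0xEDC798
s_1 = InvRound(s_0, k_4) = 0xE17EDC
s_2 = InvRound(s_1, k_3) = 0x0A0E17
s_3 = InvRound(s_2, k_2) = 0xD4D0A0
s_4 = InvRound(s_3, k_1) = 0x138D4D
s_5 = InvRound(s_4, k_0) = 0xFDC138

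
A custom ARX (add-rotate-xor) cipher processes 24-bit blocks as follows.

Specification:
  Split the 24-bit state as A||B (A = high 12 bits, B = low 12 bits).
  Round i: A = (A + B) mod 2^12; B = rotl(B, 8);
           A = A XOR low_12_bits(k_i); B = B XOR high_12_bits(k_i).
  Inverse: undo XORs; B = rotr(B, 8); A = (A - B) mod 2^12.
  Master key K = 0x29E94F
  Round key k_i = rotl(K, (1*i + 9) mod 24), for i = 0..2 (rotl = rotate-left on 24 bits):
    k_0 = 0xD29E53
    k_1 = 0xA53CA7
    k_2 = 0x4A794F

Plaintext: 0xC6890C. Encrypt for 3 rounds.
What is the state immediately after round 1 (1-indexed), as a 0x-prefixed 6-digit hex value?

s_0 = plaintext = 0xC6890C
s_1 = Round(s_0, k_0) = 0xB271B9
s_2 = Round(s_1, k_1) = 0x047348
s_3 = Round(s_2, k_2) = 0xAC0C93

0xB271B9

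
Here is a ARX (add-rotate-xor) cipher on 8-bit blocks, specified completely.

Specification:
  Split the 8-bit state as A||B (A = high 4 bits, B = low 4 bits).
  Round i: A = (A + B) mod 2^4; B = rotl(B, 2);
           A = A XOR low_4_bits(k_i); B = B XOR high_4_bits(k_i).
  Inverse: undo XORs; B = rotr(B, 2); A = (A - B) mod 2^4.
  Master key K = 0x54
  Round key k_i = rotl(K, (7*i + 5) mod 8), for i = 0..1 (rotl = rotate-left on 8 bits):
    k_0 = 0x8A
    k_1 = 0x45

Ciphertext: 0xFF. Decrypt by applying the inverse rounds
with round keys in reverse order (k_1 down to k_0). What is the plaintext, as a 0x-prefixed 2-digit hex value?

s_0 = ciphertext = 0xFF
s_1 = InvRound(s_0, k_1) = 0xCE
s_2 = InvRound(s_1, k_0) = 0xD9

0xD9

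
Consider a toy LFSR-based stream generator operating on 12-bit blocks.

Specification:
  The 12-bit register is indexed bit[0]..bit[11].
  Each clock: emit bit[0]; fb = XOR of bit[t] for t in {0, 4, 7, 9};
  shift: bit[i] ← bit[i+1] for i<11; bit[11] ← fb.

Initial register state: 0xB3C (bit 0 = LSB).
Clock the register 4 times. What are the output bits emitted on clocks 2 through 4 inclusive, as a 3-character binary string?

011

reg_0 = 0xB3C
clock 1: out=0, reg = 0x59E
clock 2: out=0, reg = 0x2CF
clock 3: out=1, reg = 0x967
clock 4: out=1, reg = 0xCB3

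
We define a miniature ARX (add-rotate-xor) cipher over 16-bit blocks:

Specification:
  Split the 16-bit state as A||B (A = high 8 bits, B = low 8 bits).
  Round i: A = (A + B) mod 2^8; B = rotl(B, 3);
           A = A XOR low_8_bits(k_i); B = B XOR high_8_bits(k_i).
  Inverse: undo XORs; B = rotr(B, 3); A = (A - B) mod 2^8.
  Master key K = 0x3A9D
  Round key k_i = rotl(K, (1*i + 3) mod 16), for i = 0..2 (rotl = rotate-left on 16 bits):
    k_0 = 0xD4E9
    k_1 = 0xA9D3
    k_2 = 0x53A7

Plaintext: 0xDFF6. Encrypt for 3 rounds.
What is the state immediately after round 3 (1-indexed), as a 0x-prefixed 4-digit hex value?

0x59C6

s_0 = plaintext = 0xDFF6
s_1 = Round(s_0, k_0) = 0x3C63
s_2 = Round(s_1, k_1) = 0x4CB2
s_3 = Round(s_2, k_2) = 0x59C6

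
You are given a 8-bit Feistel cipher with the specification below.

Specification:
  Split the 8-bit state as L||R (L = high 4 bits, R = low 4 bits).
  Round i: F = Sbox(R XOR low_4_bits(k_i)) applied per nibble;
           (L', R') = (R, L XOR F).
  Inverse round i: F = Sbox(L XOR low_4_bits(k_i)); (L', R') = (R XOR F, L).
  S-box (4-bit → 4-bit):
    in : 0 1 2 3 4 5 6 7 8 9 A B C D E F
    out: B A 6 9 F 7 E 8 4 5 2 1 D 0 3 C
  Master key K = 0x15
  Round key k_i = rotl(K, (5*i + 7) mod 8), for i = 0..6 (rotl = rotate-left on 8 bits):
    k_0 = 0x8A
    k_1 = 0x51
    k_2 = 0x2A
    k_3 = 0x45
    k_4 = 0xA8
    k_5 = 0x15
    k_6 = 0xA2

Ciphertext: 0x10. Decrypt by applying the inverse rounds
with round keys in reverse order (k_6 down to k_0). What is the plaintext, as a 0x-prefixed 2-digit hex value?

s_0 = ciphertext = 0x10
s_1 = InvRound(s_0, k_6) = 0x91
s_2 = InvRound(s_1, k_5) = 0xC9
s_3 = InvRound(s_2, k_4) = 0x6C
s_4 = InvRound(s_3, k_3) = 0x56
s_5 = InvRound(s_4, k_2) = 0xA5
s_6 = InvRound(s_5, k_1) = 0x4A
s_7 = InvRound(s_6, k_0) = 0x94

0x94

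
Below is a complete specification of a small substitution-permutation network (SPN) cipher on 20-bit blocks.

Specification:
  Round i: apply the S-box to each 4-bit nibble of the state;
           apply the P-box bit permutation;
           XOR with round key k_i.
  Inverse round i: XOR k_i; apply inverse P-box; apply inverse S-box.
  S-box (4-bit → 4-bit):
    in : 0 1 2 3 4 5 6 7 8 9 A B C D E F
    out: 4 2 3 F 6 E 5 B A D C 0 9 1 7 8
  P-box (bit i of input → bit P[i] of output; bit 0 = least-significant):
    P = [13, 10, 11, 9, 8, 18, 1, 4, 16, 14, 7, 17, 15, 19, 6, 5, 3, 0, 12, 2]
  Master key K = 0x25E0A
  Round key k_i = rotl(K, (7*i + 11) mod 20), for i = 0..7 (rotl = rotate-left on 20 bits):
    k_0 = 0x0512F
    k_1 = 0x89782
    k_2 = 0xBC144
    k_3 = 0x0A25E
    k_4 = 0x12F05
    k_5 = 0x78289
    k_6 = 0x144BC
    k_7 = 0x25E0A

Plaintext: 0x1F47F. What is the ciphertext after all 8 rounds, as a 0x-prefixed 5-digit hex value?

0x80F65

s_0 = plaintext = 0x1F47F
s_1 = Round(s_0, k_0) = 0x4129E
s_2 = Round(s_1, k_1) = 0x1EA91
s_3 = Round(s_2, k_2) = 0x14497
s_4 = Round(s_3, k_3) = 0x8C58D
s_5 = Round(s_4, k_4) = 0x7CFB0
s_6 = Round(s_5, k_5) = 0x50AA4
s_7 = Round(s_6, k_6) = 0x3586B
s_8 = Round(s_7, k_7) = 0x80F65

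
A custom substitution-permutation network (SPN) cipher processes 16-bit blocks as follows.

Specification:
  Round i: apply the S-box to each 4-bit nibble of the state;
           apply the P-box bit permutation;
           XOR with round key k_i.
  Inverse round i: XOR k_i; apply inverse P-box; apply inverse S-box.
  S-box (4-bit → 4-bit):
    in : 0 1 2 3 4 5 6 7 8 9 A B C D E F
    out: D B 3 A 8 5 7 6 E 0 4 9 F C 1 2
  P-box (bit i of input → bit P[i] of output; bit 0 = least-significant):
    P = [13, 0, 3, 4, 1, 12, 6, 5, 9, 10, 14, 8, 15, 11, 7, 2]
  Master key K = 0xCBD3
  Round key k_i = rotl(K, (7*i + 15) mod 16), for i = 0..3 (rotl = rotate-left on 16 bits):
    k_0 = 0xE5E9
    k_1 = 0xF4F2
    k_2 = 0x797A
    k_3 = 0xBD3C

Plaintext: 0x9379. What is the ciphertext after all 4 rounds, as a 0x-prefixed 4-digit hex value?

s_0 = plaintext = 0x9379
s_1 = Round(s_0, k_0) = 0xF0A9
s_2 = Round(s_1, k_1) = 0xBFB2
s_3 = Round(s_2, k_2) = 0xDD5D
s_4 = Round(s_3, k_3) = 0xFCE2

0xFCE2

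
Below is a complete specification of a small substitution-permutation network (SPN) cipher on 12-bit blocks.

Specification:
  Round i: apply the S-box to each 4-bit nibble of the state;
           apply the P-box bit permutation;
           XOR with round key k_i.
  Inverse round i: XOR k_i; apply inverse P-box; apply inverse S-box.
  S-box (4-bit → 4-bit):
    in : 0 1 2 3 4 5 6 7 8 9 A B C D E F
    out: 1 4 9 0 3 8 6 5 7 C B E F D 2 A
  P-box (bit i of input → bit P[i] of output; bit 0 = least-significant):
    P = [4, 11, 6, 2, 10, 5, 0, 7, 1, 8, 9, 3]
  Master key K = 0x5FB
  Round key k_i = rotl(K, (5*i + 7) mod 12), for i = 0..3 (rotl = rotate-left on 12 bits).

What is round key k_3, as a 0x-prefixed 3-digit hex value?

0xD7E

K = 0x5FB
k_0 = rotl(K, (5*0+7) mod 12) = rotl(K, 7) = 0xDAF
k_1 = rotl(K, (5*1+7) mod 12) = rotl(K, 0) = 0x5FB
k_2 = rotl(K, (5*2+7) mod 12) = rotl(K, 5) = 0xF6B
k_3 = rotl(K, (5*3+7) mod 12) = rotl(K, 10) = 0xD7E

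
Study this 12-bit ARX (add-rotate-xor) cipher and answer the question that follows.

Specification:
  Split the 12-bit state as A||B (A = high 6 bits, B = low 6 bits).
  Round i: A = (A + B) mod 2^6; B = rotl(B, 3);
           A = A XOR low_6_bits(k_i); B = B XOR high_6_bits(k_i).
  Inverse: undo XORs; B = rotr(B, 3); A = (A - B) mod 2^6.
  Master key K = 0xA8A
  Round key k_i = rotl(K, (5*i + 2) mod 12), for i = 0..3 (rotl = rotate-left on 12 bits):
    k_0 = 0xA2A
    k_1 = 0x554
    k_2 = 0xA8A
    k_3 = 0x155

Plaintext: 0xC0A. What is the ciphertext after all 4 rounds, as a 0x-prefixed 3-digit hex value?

0x8CA

s_0 = plaintext = 0xC0A
s_1 = Round(s_0, k_0) = 0x439
s_2 = Round(s_1, k_1) = 0x75A
s_3 = Round(s_2, k_2) = 0xF79
s_4 = Round(s_3, k_3) = 0x8CA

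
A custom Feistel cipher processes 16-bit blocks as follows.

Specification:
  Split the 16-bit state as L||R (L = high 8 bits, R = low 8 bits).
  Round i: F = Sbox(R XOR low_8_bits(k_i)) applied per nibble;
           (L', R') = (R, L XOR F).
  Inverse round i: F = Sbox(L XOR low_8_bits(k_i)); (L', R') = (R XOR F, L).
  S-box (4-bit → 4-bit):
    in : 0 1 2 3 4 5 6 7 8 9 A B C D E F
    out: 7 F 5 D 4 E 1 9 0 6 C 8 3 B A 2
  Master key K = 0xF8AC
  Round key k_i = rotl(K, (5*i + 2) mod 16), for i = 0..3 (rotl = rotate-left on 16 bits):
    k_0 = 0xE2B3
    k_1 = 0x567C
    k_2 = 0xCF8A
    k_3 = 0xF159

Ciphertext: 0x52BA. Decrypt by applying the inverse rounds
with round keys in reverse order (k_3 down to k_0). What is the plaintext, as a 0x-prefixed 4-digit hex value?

s_0 = ciphertext = 0x52BA
s_1 = InvRound(s_0, k_3) = 0xC252
s_2 = InvRound(s_1, k_2) = 0x12C2
s_3 = InvRound(s_2, k_1) = 0xD812
s_4 = InvRound(s_3, k_0) = 0x0AD8

0x0AD8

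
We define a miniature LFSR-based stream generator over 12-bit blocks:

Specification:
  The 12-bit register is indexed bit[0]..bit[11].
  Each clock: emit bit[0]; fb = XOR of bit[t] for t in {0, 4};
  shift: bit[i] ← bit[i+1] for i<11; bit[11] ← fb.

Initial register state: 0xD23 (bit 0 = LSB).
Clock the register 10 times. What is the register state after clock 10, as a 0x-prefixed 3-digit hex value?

reg_0 = 0xD23
clock 1: out=1, reg = 0xE91
clock 2: out=1, reg = 0x748
clock 3: out=0, reg = 0x3A4
clock 4: out=0, reg = 0x1D2
clock 5: out=0, reg = 0x8E9
clock 6: out=1, reg = 0xC74
clock 7: out=0, reg = 0xE3A
clock 8: out=0, reg = 0xF1D
clock 9: out=1, reg = 0x78E
clock 10: out=0, reg = 0x3C7

0x3C7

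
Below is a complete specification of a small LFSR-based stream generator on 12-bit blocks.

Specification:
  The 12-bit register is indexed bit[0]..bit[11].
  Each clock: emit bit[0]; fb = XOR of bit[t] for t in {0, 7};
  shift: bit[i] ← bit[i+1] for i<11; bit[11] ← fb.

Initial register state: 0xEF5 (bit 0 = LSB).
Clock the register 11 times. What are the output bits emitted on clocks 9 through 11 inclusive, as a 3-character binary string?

reg_0 = 0xEF5
clock 1: out=1, reg = 0x77A
clock 2: out=0, reg = 0x3BD
clock 3: out=1, reg = 0x1DE
clock 4: out=0, reg = 0x8EF
clock 5: out=1, reg = 0x477
clock 6: out=1, reg = 0xA3B
clock 7: out=1, reg = 0xD1D
clock 8: out=1, reg = 0xE8E
clock 9: out=0, reg = 0xF47
clock 10: out=1, reg = 0xFA3
clock 11: out=1, reg = 0x7D1

011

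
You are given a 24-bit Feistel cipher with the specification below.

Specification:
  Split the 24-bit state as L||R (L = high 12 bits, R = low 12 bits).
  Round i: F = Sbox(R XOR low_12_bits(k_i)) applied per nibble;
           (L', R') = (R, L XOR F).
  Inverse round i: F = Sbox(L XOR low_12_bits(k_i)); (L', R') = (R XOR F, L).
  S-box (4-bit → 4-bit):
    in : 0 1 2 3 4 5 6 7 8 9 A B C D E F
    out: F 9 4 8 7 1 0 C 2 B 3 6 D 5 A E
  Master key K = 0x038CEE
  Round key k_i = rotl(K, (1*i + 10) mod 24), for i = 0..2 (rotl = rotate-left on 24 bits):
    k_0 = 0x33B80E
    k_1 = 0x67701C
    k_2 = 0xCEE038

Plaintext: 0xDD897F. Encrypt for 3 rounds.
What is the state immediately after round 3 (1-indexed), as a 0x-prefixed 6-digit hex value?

0xE8AE75

s_0 = plaintext = 0xDD897F
s_1 = Round(s_0, k_0) = 0x97F411
s_2 = Round(s_1, k_1) = 0x411E8A
s_3 = Round(s_2, k_2) = 0xE8AE75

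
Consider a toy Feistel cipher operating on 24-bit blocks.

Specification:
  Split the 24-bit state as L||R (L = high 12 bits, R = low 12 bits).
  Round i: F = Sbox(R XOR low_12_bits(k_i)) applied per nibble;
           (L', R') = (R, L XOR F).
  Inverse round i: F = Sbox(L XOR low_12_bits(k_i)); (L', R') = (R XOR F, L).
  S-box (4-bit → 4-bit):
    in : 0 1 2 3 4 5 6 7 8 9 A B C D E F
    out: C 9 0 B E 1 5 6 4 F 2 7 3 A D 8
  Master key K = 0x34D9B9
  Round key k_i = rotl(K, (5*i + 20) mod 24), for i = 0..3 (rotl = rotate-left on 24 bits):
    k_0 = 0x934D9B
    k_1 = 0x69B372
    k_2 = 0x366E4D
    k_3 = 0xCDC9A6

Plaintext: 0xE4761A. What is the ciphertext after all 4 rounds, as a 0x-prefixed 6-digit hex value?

0xBB04EC

s_0 = plaintext = 0xE4761A
s_1 = Round(s_0, k_0) = 0x61A90E
s_2 = Round(s_1, k_1) = 0x90E479
s_3 = Round(s_2, k_2) = 0x479BB0
s_4 = Round(s_3, k_3) = 0xBB04EC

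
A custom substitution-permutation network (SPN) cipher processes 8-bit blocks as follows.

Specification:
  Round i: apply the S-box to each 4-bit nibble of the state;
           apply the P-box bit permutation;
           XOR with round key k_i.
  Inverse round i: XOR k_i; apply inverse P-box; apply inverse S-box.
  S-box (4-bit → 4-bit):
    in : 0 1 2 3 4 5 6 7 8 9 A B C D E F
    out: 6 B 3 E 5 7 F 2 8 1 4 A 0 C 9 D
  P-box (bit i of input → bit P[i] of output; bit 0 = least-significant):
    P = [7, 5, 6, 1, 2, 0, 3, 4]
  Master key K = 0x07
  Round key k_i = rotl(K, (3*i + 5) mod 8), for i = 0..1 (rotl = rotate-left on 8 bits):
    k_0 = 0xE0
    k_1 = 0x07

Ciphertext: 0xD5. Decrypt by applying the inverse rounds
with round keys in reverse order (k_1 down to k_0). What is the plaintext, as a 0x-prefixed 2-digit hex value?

0x53

s_0 = ciphertext = 0xD5
s_1 = InvRound(s_0, k_1) = 0x8F
s_2 = InvRound(s_1, k_0) = 0x53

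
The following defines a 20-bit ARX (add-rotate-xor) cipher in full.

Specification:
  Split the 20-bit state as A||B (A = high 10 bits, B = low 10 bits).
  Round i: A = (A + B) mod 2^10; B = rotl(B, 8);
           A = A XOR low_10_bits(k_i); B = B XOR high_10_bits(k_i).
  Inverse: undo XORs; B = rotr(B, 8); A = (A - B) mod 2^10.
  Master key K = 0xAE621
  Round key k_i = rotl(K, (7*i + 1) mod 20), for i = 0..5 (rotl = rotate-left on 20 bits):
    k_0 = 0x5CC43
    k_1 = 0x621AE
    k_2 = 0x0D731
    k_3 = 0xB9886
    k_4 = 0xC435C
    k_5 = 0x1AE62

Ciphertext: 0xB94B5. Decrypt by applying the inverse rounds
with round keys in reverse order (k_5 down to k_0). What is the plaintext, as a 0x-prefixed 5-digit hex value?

s_0 = ciphertext = 0xB94B5
s_1 = InvRound(s_0, k_5) = 0x43F78
s_2 = InvRound(s_1, k_4) = 0x2CDA0
s_3 = InvRound(s_2, k_3) = 0xC691B
s_4 = InvRound(s_3, k_2) = 0xDC8B9
s_5 = InvRound(s_4, k_1) = 0x85CC5
s_6 = InvRound(s_5, k_0) = 0xDEED9

0xDEED9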